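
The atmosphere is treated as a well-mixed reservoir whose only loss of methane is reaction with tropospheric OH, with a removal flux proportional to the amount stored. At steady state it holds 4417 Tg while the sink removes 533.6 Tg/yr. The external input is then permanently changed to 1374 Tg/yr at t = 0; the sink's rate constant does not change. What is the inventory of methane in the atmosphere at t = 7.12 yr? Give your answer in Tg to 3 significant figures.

8430 Tg

τ = M₀/F₀ = 4417/533.6 = 8.278 yr; rate constant k = 1/τ.
New steady state M_∞ = F₁/k = F₁·τ = 1374 × 8.278 = 11374 Tg.
M(t) = M_∞ + (M₀ − M_∞)·e^(−t/τ); t/τ = 7.12/8.278 = 0.8601, so e^(−t/τ) = 0.4231.
M(t) = 11374 − 6957 × 0.4231 = 8430.2 Tg.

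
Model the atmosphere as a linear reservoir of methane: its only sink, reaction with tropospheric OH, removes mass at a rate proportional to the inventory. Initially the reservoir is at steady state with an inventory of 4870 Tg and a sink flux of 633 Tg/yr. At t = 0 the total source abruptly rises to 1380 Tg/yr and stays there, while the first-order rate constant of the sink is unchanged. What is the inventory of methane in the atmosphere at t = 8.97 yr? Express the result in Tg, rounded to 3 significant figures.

τ = M₀/F₀ = 4870/633 = 7.694 yr; rate constant k = 1/τ.
New steady state M_∞ = F₁/k = F₁·τ = 1380 × 7.694 = 10617 Tg.
M(t) = M_∞ + (M₀ − M_∞)·e^(−t/τ); t/τ = 8.97/7.694 = 1.166, so e^(−t/τ) = 0.3116.
M(t) = 10617 − 5747 × 0.3116 = 8826.1 Tg.

8830 Tg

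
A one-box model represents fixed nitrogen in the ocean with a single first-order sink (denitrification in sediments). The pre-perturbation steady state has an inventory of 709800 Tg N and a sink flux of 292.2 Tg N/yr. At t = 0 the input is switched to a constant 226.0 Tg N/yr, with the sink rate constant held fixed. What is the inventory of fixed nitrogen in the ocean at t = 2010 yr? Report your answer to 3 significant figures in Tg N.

The sink rate constant is k = F₀/M₀ = 292.2/709800 = 0.0004117 yr⁻¹.
Solving dM/dt = F₁ − kM with M(0) = M₀ gives M(t) = F₁/k + (M₀ − F₁/k)·e^(−kt).
F₁/k = 226.0/0.0004117 = 548990 Tg N; kt = 0.0004117 × 2010 = 0.8274, e^(−kt) = 0.4372.
M(2010) = 548990 + (709800 − 548990) × 0.4372 = 548990 + 70300 = 619290 Tg N.

619000 Tg N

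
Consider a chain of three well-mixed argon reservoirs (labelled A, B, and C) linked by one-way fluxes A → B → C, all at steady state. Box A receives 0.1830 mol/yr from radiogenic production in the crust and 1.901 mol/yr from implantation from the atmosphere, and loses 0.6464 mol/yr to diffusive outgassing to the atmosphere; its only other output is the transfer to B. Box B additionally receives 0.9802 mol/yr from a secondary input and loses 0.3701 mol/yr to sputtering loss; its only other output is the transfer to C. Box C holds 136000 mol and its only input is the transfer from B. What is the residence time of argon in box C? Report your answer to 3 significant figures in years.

66400 yr

Box A: F(A→B) = (0.1830 + 1.901) − 0.6464 = 1.4376 mol/yr.
Box B: F(B→C) = (1.4376 + 0.9802) − 0.3701 = 2.0477 mol/yr.
Box C throughput = its input = 2.0477 mol/yr; τ = 136000 / 2.0477 = 66420 yr.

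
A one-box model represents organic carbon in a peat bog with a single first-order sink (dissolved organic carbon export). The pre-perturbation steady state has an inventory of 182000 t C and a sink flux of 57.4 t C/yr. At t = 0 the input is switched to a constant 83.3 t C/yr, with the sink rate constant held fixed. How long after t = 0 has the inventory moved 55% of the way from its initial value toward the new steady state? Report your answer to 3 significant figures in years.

τ = M₀/F₀ = 182000/57.4 = 3171 yr.
The remaining gap fraction is e^(−t/τ); 55% covered ⇒ e^(−t/τ) = 0.450.
t = −τ ln(0.450) = 3171 × 0.7985 = 2532 yr.

2530 yr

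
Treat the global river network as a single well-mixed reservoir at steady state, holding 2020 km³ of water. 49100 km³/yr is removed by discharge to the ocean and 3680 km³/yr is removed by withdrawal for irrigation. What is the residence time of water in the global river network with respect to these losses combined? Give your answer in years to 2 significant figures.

0.038 yr

Total removal = 49100 + 3680 = 52780 km³/yr.
τ = M / ΣF_out = 2020 / 52780 = 0.03827 yr.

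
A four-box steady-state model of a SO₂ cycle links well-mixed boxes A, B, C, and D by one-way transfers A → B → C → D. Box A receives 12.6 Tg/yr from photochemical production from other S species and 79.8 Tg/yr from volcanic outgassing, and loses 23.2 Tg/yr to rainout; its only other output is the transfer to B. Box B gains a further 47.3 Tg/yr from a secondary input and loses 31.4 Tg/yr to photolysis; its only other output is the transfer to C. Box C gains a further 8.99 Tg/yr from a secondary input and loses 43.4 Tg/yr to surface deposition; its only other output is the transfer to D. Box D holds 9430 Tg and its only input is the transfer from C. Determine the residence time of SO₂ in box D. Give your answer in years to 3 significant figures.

Box A: F(A→B) = (12.6 + 79.8) − 23.2 = 69.200 Tg/yr.
Box B: F(B→C) = (69.200 + 47.3) − 31.4 = 85.100 Tg/yr.
Box C: F(C→D) = (85.100 + 8.99) − 43.4 = 50.690 Tg/yr.
Box D throughput = its input = 50.690 Tg/yr; τ = 9430 / 50.690 = 186.0 yr.

186 yr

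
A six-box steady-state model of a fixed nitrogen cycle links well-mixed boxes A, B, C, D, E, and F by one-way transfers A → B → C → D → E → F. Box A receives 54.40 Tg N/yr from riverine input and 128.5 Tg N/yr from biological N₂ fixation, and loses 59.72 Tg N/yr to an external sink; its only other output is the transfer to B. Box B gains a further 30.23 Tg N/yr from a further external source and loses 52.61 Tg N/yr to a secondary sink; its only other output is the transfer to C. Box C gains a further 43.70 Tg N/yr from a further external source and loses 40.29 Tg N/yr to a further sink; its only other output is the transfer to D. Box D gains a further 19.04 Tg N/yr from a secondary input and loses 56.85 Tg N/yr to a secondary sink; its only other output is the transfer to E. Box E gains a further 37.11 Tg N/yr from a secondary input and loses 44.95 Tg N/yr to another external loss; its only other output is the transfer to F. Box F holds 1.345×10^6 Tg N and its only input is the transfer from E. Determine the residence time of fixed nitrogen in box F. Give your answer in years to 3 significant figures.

Box A: F(A→B) = (54.40 + 128.5) − 59.72 = 123.18 Tg N/yr.
Box B: F(B→C) = (123.18 + 30.23) − 52.61 = 100.80 Tg N/yr.
Box C: F(C→D) = (100.80 + 43.70) − 40.29 = 104.21 Tg N/yr.
Box D: F(D→E) = (104.21 + 19.04) − 56.85 = 66.400 Tg N/yr.
Box E: F(E→F) = (66.400 + 37.11) − 44.95 = 58.560 Tg N/yr.
Box F throughput = its input = 58.560 Tg N/yr; τ = 1.345×10^6 / 58.560 = 22970 yr.

23000 yr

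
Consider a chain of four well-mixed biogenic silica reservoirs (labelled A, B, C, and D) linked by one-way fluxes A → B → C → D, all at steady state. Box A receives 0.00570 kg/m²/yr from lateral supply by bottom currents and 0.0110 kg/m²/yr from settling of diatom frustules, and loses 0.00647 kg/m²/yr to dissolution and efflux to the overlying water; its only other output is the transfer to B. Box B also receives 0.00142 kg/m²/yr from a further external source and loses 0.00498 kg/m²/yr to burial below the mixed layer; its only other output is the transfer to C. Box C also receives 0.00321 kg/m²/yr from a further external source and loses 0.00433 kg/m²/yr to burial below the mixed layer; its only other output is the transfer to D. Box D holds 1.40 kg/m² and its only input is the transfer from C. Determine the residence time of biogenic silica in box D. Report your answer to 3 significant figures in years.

Box A: F(A→B) = (0.00570 + 0.0110) − 0.00647 = 0.010230 kg/m²/yr.
Box B: F(B→C) = (0.010230 + 0.00142) − 0.00498 = 0.0066700 kg/m²/yr.
Box C: F(C→D) = (0.0066700 + 0.00321) − 0.00433 = 0.0055500 kg/m²/yr.
Box D throughput = its input = 0.0055500 kg/m²/yr; τ = 1.40 / 0.0055500 = 252.3 yr.

252 yr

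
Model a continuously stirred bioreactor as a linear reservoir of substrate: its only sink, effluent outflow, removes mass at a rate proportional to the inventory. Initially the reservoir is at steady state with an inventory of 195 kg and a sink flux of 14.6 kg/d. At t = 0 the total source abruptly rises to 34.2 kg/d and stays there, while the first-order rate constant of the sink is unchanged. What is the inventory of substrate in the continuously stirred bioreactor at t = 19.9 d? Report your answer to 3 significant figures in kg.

398 kg

The sink rate constant is k = F₀/M₀ = 14.6/195 = 0.07487 d⁻¹.
Solving dM/dt = F₁ − kM with M(0) = M₀ gives M(t) = F₁/k + (M₀ − F₁/k)·e^(−kt).
F₁/k = 34.2/0.07487 = 456.78 kg; kt = 0.07487 × 19.9 = 1.490, e^(−kt) = 0.2254.
M(19.9) = 456.78 + (195 − 456.78) × 0.2254 = 456.78 − 59.00 = 397.78 kg.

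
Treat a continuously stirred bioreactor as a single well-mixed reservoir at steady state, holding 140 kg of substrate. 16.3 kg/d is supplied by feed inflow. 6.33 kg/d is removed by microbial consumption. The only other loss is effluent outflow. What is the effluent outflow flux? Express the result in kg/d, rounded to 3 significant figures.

9.97 kg/d

At steady state ΣF_in = ΣF_out.
ΣF_in = 16.300 kg/d.
Effluent outflow flux = ΣF_in − (6.33) = 16.300 − 6.330 = 9.970 kg/d.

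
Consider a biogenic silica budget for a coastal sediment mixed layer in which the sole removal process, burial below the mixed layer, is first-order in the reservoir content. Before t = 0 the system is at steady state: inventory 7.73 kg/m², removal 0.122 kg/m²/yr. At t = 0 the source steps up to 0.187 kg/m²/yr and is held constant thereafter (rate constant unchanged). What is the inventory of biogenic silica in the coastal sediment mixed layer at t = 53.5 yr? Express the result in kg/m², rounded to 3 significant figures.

10.1 kg/m²

Residence time τ = M₀/F₀ = 63.36 yr. The eventual steady state is M_∞ = M₀·(F₁/F₀) = 7.73 × 0.187/0.122 = 11.848 kg/m².
The anomaly ΔM(t) = M(t) − M_∞ decays as ΔM₀·e^(−t/τ) with ΔM₀ = 7.73 − 11.848 = −4.118 kg/m².
At t = 53.5 yr, e^(−t/τ) = e^(−0.8444) = 0.4298, so ΔM = −1.770 kg/m² and M = 11.848 − 1.770 = 10.078 kg/m².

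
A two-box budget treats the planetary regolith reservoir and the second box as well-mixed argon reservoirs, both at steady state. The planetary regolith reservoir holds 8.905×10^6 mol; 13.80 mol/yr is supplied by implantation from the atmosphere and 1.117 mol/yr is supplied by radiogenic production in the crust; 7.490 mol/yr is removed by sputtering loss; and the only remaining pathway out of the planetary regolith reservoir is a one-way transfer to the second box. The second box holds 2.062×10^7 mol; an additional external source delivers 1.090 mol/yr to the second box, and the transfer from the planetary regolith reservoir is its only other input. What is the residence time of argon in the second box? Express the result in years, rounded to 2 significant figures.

2.4×10^6 yr

Balance the planetary regolith reservoir: ΣF_in = 13.80 + 1.117 = 14.917 mol/yr.
Transfer to the second box = ΣF_in − (7.490) = 7.4270 mol/yr.
Total input to the second box = 7.4270 + 1.090 = 8.5170 mol/yr; at steady state this equals its total output.
τ = M / F = 2.062×10^7 / 8.5170 = 2.421×10^6 yr.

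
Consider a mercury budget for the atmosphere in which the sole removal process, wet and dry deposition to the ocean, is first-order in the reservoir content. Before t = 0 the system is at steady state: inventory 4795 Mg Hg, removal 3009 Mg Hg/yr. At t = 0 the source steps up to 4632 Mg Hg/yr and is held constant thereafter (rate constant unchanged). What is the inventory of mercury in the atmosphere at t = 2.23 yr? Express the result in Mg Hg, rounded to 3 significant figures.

The sink rate constant is k = F₀/M₀ = 3009/4795 = 0.6275 yr⁻¹.
Solving dM/dt = F₁ − kM with M(0) = M₀ gives M(t) = F₁/k + (M₀ − F₁/k)·e^(−kt).
F₁/k = 4632/0.6275 = 7381.3 Mg Hg; kt = 0.6275 × 2.23 = 1.399, e^(−kt) = 0.2467.
M(2.23) = 7381.3 + (4795 − 7381.3) × 0.2467 = 7381.3 − 638.2 = 6743.2 Mg Hg.

6740 Mg Hg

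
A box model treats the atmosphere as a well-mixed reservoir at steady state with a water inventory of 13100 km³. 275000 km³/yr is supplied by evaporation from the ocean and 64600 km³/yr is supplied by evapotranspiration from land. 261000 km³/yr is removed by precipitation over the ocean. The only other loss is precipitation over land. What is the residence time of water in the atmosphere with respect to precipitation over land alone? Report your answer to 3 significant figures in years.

0.167 yr

At steady state ΣF_in = ΣF_out.
ΣF_in = 275000 + 64600 = 339600 km³/yr.
Precipitation over land flux = ΣF_in − (261000) = 339600 − 261000 = 78600 km³/yr.
τ = M / F = 13100 / 78600 = 0.1667 yr.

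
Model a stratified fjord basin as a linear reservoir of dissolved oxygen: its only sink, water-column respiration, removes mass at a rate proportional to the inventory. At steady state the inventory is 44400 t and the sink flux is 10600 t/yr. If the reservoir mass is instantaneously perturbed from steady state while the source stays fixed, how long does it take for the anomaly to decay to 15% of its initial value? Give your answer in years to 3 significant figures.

For a linear reservoir the anomaly decays as exp(−t/τ) with τ = M/F = 44400/10600 = 4.189 yr.
exp(−t/τ) = 0.15 ⇒ t = −τ ln(0.15) = 4.189 × 1.897 = 7.946 yr.

7.95 yr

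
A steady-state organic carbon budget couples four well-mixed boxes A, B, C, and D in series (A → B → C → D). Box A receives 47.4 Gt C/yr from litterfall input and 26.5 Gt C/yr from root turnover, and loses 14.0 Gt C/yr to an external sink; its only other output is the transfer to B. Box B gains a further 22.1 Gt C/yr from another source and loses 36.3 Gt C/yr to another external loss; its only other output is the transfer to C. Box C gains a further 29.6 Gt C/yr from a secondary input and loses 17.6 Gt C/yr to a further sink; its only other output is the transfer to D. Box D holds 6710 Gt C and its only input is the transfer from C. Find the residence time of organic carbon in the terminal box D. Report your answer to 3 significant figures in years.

Box A: F(A→B) = (47.4 + 26.5) − 14.0 = 59.900 Gt C/yr.
Box B: F(B→C) = (59.900 + 22.1) − 36.3 = 45.700 Gt C/yr.
Box C: F(C→D) = (45.700 + 29.6) − 17.6 = 57.700 Gt C/yr.
Box D throughput = its input = 57.700 Gt C/yr; τ = 6710 / 57.700 = 116.3 yr.

116 yr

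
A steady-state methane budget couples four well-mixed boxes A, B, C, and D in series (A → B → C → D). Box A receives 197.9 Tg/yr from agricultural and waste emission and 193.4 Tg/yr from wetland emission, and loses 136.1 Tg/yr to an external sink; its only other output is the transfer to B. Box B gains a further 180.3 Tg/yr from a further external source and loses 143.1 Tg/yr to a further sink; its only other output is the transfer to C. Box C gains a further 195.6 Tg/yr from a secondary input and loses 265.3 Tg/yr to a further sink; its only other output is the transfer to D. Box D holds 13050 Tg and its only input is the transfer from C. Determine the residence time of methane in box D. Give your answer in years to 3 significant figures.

58.6 yr

Box A: F(A→B) = (197.9 + 193.4) − 136.1 = 255.20 Tg/yr.
Box B: F(B→C) = (255.20 + 180.3) − 143.1 = 292.40 Tg/yr.
Box C: F(C→D) = (292.40 + 195.6) − 265.3 = 222.70 Tg/yr.
Box D throughput = its input = 222.70 Tg/yr; τ = 13050 / 222.70 = 58.60 yr.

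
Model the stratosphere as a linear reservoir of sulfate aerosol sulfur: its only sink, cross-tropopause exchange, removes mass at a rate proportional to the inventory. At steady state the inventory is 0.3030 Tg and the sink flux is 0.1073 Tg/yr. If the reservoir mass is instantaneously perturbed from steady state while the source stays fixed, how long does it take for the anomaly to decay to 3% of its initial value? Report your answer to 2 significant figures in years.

For a linear reservoir the anomaly decays as exp(−t/τ) with τ = M/F = 0.3030/0.1073 = 2.824 yr.
exp(−t/τ) = 0.03 ⇒ t = −τ ln(0.03) = 2.824 × 3.507 = 9.902 yr.

9.9 yr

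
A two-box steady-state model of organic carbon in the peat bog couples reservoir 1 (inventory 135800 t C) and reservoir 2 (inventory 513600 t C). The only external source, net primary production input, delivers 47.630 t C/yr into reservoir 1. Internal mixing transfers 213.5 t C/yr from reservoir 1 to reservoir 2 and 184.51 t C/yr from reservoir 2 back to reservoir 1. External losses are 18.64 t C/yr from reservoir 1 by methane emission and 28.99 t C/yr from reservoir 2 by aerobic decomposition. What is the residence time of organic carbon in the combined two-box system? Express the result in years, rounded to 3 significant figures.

For the system as a whole, the A↔B exchange is internal and contributes nothing to the throughput; only the external sinks remove mass.
M_total = 135800 + 513600 = 649400 t C.
ΣF_external_out = 18.64 + 28.99 = 47.630 t C/yr.
τ = M_total / ΣF_ext = 649400 / 47.630 = 13630 yr.

13600 yr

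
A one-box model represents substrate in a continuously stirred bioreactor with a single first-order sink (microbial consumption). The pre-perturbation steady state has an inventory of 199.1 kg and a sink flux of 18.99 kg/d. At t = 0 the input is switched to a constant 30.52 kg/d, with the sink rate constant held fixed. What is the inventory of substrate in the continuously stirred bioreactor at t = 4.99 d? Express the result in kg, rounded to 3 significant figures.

245 kg

Residence time τ = M₀/F₀ = 10.48 d. The eventual steady state is M_∞ = M₀·(F₁/F₀) = 199.1 × 30.52/18.99 = 319.99 kg.
The anomaly ΔM(t) = M(t) − M_∞ decays as ΔM₀·e^(−t/τ) with ΔM₀ = 199.1 − 319.99 = −120.9 kg.
At t = 4.99 d, e^(−t/τ) = e^(−0.4759) = 0.6213, so ΔM = −75.11 kg and M = 319.99 − 75.11 = 244.88 kg.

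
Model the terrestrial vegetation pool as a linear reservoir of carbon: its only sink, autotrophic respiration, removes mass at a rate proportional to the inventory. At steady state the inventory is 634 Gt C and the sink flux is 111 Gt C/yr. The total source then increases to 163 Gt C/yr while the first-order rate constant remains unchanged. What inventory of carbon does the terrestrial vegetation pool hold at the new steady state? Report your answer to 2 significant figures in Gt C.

Rate constant k = F/M = 111 / 634 = 0.1751 yr⁻¹.
At the new steady state, source = k·M_new ⇒ M_new = 163 / 0.1751 = 931.0 Gt C.
(Equivalently M_new = M × F_new/F_old = 634 × 163/111.)

930 Gt C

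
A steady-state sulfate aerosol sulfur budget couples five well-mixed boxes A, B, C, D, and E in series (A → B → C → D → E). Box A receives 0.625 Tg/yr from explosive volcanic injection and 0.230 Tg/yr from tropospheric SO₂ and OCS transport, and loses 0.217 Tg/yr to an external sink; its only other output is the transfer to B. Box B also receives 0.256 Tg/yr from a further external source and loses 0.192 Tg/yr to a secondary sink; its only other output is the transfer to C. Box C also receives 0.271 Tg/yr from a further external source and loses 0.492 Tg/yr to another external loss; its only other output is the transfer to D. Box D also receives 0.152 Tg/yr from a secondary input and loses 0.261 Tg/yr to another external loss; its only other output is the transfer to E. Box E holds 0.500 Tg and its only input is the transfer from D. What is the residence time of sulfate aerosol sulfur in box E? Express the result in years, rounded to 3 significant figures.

1.34 yr

Box A: F(A→B) = (0.625 + 0.230) − 0.217 = 0.63800 Tg/yr.
Box B: F(B→C) = (0.63800 + 0.256) − 0.192 = 0.70200 Tg/yr.
Box C: F(C→D) = (0.70200 + 0.271) − 0.492 = 0.48100 Tg/yr.
Box D: F(D→E) = (0.48100 + 0.152) − 0.261 = 0.37200 Tg/yr.
Box E throughput = its input = 0.37200 Tg/yr; τ = 0.500 / 0.37200 = 1.344 yr.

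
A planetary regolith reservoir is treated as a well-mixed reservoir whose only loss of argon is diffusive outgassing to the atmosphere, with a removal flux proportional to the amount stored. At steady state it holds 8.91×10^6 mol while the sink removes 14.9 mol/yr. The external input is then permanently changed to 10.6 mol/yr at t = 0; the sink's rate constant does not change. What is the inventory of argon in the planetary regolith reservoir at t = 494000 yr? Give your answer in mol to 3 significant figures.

Residence time τ = M₀/F₀ = 598000 yr. The eventual steady state is M_∞ = M₀·(F₁/F₀) = 8.91×10^6 × 10.6/14.9 = 6.3387×10^6 mol.
The anomaly ΔM(t) = M(t) − M_∞ decays as ΔM₀·e^(−t/τ) with ΔM₀ = 8.91×10^6 − 6.3387×10^6 = 2.571×10^6 mol.
At t = 494000 yr, e^(−t/τ) = e^(−0.8261) = 0.4378, so ΔM = 1.126×10^6 mol and M = 6.3387×10^6 + 1.126×10^6 = 7.4643×10^6 mol.

7.46×10^6 mol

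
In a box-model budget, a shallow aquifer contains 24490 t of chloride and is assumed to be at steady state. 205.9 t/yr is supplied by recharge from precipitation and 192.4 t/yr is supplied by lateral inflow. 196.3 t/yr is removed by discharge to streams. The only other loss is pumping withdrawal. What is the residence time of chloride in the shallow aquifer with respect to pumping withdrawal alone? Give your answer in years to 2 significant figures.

120 yr

At steady state ΣF_in = ΣF_out.
ΣF_in = 205.9 + 192.4 = 398.30 t/yr.
Pumping withdrawal flux = ΣF_in − (196.3) = 398.30 − 196.3 = 202.0 t/yr.
τ = M / F = 24490 / 202.0 = 121.2 yr.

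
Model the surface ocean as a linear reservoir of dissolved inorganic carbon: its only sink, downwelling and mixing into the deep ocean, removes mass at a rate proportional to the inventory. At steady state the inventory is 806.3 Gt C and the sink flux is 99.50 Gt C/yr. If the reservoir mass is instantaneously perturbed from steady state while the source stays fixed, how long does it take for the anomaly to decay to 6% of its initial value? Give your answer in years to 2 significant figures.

23 yr

For a linear reservoir the anomaly decays as exp(−t/τ) with τ = M/F = 806.3/99.50 = 8.104 yr.
exp(−t/τ) = 0.06 ⇒ t = −τ ln(0.06) = 8.104 × 2.813 = 22.80 yr.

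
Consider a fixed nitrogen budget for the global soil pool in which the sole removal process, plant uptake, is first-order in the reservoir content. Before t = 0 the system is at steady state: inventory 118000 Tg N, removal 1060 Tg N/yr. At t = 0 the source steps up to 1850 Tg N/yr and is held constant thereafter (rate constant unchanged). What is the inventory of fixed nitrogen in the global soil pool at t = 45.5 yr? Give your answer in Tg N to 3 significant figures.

148000 Tg N

Residence time τ = M₀/F₀ = 111.3 yr. The eventual steady state is M_∞ = M₀·(F₁/F₀) = 118000 × 1850/1060 = 205940 Tg N.
The anomaly ΔM(t) = M(t) − M_∞ decays as ΔM₀·e^(−t/τ) with ΔM₀ = 118000 − 205940 = −87940 Tg N.
At t = 45.5 yr, e^(−t/τ) = e^(−0.4087) = 0.6645, so ΔM = −58440 Tg N and M = 205940 − 58440 = 147510 Tg N.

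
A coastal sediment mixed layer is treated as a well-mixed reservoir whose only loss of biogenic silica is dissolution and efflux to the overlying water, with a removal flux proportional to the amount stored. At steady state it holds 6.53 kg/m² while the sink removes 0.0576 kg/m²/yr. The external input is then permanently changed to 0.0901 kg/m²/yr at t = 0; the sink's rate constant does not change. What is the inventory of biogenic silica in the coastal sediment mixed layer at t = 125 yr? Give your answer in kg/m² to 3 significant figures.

Residence time τ = M₀/F₀ = 113.4 yr. The eventual steady state is M_∞ = M₀·(F₁/F₀) = 6.53 × 0.0901/0.0576 = 10.214 kg/m².
The anomaly ΔM(t) = M(t) − M_∞ decays as ΔM₀·e^(−t/τ) with ΔM₀ = 6.53 − 10.214 = −3.684 kg/m².
At t = 125 yr, e^(−t/τ) = e^(−1.103) = 0.3320, so ΔM = −1.223 kg/m² and M = 10.214 − 1.223 = 8.9912 kg/m².

8.99 kg/m²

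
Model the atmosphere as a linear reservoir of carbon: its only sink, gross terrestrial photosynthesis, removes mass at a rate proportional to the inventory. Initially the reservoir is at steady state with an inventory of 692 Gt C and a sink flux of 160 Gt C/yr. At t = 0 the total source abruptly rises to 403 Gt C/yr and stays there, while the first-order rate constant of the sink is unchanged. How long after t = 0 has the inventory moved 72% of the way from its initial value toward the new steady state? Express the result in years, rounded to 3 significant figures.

τ = M₀/F₀ = 692/160 = 4.325 yr.
The remaining gap fraction is e^(−t/τ); 72% covered ⇒ e^(−t/τ) = 0.280.
t = −τ ln(0.280) = 4.325 × 1.273 = 5.506 yr.

5.51 yr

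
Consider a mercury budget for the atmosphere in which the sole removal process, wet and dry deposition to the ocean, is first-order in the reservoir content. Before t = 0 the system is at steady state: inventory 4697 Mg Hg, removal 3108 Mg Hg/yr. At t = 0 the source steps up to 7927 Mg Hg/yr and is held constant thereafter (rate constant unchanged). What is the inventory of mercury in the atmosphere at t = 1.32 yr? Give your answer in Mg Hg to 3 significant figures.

8940 Mg Hg

τ = M₀/F₀ = 4697/3108 = 1.511 yr; rate constant k = 1/τ.
New steady state M_∞ = F₁/k = F₁·τ = 7927 × 1.511 = 11980 Mg Hg.
M(t) = M_∞ + (M₀ − M_∞)·e^(−t/τ); t/τ = 1.32/1.511 = 0.8734, so e^(−t/τ) = 0.4175.
M(t) = 11980 − 7283 × 0.4175 = 8939.1 Mg Hg.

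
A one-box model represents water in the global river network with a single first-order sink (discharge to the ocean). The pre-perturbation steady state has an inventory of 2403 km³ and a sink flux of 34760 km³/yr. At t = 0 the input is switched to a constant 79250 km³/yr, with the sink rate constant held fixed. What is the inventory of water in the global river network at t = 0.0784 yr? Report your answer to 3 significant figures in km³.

τ = M₀/F₀ = 2403/34760 = 0.06913 yr; rate constant k = 1/τ.
New steady state M_∞ = F₁/k = F₁·τ = 79250 × 0.06913 = 5478.6 km³.
M(t) = M_∞ + (M₀ − M_∞)·e^(−t/τ); t/τ = 0.0784/0.06913 = 1.134, so e^(−t/τ) = 0.3217.
M(t) = 5478.6 − 3076 × 0.3217 = 4489.2 km³.

4490 km³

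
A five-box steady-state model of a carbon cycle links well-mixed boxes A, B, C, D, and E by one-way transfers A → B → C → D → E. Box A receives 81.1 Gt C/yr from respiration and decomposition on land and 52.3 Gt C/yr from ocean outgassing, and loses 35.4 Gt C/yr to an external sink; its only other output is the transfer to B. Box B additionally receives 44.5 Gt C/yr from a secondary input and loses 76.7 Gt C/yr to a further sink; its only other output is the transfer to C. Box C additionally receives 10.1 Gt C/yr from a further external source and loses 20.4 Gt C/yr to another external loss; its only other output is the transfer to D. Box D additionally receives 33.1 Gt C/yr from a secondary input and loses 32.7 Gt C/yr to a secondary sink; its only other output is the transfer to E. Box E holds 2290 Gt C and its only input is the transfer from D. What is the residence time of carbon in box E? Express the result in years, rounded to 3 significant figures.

41.0 yr

Box A: F(A→B) = (81.1 + 52.3) − 35.4 = 98.000 Gt C/yr.
Box B: F(B→C) = (98.000 + 44.5) − 76.7 = 65.800 Gt C/yr.
Box C: F(C→D) = (65.800 + 10.1) − 20.4 = 55.500 Gt C/yr.
Box D: F(D→E) = (55.500 + 33.1) − 32.7 = 55.900 Gt C/yr.
Box E throughput = its input = 55.900 Gt C/yr; τ = 2290 / 55.900 = 40.97 yr.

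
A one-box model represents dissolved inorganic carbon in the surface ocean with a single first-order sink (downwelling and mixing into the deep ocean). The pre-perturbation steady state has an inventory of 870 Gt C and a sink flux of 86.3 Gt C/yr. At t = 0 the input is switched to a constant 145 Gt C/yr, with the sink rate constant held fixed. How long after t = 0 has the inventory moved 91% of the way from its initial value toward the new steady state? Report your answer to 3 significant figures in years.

τ = M₀/F₀ = 870/86.3 = 10.08 yr.
The remaining gap fraction is e^(−t/τ); 91% covered ⇒ e^(−t/τ) = 0.0900.
t = −τ ln(0.0900) = 10.08 × 2.408 = 24.27 yr.

24.3 yr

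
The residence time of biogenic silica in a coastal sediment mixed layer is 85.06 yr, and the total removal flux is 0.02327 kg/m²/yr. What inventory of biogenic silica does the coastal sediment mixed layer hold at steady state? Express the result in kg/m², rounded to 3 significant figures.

τ = M/F ⇒ M = τ × F = 85.06 × 0.02327 = 1.979 kg/m².

1.98 kg/m²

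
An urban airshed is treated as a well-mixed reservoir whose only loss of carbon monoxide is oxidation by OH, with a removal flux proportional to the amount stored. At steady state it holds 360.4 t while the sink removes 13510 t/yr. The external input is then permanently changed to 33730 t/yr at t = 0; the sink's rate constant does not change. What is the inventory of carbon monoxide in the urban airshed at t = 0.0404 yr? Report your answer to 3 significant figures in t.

781 t

Residence time τ = M₀/F₀ = 0.02668 yr. The eventual steady state is M_∞ = M₀·(F₁/F₀) = 360.4 × 33730/13510 = 899.80 t.
The anomaly ΔM(t) = M(t) − M_∞ decays as ΔM₀·e^(−t/τ) with ΔM₀ = 360.4 − 899.80 = −539.4 t.
At t = 0.0404 yr, e^(−t/τ) = e^(−1.514) = 0.2199, so ΔM = −118.6 t and M = 899.80 − 118.6 = 781.17 t.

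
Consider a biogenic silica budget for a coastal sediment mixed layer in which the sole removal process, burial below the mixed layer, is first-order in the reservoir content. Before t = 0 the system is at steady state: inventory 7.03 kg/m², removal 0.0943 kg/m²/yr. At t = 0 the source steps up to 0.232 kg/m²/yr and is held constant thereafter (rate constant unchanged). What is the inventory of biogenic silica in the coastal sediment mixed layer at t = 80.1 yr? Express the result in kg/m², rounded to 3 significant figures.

Residence time τ = M₀/F₀ = 74.55 yr. The eventual steady state is M_∞ = M₀·(F₁/F₀) = 7.03 × 0.232/0.0943 = 17.295 kg/m².
The anomaly ΔM(t) = M(t) − M_∞ decays as ΔM₀·e^(−t/τ) with ΔM₀ = 7.03 − 17.295 = −10.27 kg/m².
At t = 80.1 yr, e^(−t/τ) = e^(−1.074) = 0.3415, so ΔM = −3.505 kg/m² and M = 17.295 − 3.505 = 13.790 kg/m².

13.8 kg/m²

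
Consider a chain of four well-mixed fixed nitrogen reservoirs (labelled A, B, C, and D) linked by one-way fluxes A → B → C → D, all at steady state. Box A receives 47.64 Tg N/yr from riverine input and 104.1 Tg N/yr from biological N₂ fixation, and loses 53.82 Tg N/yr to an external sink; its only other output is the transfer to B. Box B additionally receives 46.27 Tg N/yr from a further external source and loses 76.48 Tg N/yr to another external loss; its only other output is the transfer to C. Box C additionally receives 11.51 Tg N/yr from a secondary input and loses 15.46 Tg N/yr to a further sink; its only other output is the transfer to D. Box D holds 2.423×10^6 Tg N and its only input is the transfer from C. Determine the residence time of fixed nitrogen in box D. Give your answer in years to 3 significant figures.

38000 yr

Box A: F(A→B) = (47.64 + 104.1) − 53.82 = 97.920 Tg N/yr.
Box B: F(B→C) = (97.920 + 46.27) − 76.48 = 67.710 Tg N/yr.
Box C: F(C→D) = (67.710 + 11.51) − 15.46 = 63.760 Tg N/yr.
Box D throughput = its input = 63.760 Tg N/yr; τ = 2.423×10^6 / 63.760 = 38000 yr.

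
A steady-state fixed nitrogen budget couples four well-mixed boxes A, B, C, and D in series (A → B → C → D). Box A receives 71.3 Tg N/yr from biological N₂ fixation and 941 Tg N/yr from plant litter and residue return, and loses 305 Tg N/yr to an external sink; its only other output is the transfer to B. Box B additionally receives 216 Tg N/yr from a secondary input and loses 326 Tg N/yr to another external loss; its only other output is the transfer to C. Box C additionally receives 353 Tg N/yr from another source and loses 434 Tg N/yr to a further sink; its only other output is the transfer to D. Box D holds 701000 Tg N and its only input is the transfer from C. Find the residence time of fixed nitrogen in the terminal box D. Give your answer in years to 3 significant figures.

1360 yr

Box A: F(A→B) = (71.3 + 941) − 305 = 707.30 Tg N/yr.
Box B: F(B→C) = (707.30 + 216) − 326 = 597.30 Tg N/yr.
Box C: F(C→D) = (597.30 + 353) − 434 = 516.30 Tg N/yr.
Box D throughput = its input = 516.30 Tg N/yr; τ = 701000 / 516.30 = 1358 yr.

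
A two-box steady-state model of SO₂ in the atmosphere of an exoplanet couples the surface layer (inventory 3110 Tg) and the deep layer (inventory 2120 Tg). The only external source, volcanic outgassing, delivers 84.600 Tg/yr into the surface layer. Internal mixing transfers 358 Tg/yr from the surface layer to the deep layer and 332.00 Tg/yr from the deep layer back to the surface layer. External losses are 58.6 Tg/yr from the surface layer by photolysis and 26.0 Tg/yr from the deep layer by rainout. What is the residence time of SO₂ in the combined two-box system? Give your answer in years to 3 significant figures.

61.8 yr

For the system as a whole, the A↔B exchange is internal and contributes nothing to the throughput; only the external sinks remove mass.
M_total = 3110 + 2120 = 5230.0 Tg.
ΣF_external_out = 58.6 + 26.0 = 84.600 Tg/yr.
τ = M_total / ΣF_ext = 5230.0 / 84.600 = 61.82 yr.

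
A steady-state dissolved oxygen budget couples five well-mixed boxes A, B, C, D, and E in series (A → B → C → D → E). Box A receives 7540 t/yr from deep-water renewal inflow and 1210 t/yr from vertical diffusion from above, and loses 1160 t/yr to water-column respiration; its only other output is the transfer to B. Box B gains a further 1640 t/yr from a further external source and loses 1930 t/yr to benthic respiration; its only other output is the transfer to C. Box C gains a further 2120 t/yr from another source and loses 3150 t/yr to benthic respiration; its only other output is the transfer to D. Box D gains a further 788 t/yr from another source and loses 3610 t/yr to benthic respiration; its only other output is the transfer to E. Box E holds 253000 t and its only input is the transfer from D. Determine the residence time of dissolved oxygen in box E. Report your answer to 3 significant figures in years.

73.4 yr

Box A: F(A→B) = (7540 + 1210) − 1160 = 7590.0 t/yr.
Box B: F(B→C) = (7590.0 + 1640) − 1930 = 7300.0 t/yr.
Box C: F(C→D) = (7300.0 + 2120) − 3150 = 6270.0 t/yr.
Box D: F(D→E) = (6270.0 + 788) − 3610 = 3448.0 t/yr.
Box E throughput = its input = 3448.0 t/yr; τ = 253000 / 3448.0 = 73.38 yr.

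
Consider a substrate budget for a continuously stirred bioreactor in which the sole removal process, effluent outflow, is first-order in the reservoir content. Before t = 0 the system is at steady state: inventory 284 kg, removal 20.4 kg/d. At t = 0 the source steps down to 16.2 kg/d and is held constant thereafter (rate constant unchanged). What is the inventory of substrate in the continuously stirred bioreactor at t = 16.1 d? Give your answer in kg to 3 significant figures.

τ = M₀/F₀ = 284/20.4 = 13.92 d; rate constant k = 1/τ.
New steady state M_∞ = F₁/k = F₁·τ = 16.2 × 13.92 = 225.53 kg.
M(t) = M_∞ + (M₀ − M_∞)·e^(−t/τ); t/τ = 16.1/13.92 = 1.156, so e^(−t/τ) = 0.3146.
M(t) = 225.53 + 58.47 × 0.3146 = 243.92 kg.

244 kg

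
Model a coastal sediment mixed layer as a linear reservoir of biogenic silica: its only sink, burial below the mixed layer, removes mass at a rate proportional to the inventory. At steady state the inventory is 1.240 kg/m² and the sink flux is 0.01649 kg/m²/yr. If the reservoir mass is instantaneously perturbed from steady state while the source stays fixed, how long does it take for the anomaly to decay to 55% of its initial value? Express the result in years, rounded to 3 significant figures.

For a linear reservoir the anomaly decays as exp(−t/τ) with τ = M/F = 1.240/0.01649 = 75.20 yr.
exp(−t/τ) = 0.55 ⇒ t = −τ ln(0.55) = 75.20 × 0.5978 = 44.96 yr.

45.0 yr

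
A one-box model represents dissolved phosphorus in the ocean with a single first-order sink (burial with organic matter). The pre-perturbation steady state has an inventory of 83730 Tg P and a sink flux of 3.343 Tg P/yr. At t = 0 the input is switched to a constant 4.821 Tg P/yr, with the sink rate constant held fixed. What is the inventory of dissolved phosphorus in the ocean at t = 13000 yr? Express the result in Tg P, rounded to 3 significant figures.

98700 Tg P

τ = M₀/F₀ = 83730/3.343 = 25050 yr; rate constant k = 1/τ.
New steady state M_∞ = F₁/k = F₁·τ = 4.821 × 25050 = 120750 Tg P.
M(t) = M_∞ + (M₀ − M_∞)·e^(−t/τ); t/τ = 13000/25050 = 0.5190, so e^(−t/τ) = 0.5951.
M(t) = 120750 − 37020 × 0.5951 = 98719 Tg P.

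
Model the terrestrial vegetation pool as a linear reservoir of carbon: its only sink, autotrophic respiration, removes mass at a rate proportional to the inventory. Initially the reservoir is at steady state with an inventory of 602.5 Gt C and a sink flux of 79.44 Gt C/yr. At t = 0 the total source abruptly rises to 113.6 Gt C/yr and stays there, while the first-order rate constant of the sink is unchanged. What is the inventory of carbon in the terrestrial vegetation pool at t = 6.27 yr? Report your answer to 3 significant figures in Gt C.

748 Gt C

The sink rate constant is k = F₀/M₀ = 79.44/602.5 = 0.1319 yr⁻¹.
Solving dM/dt = F₁ − kM with M(0) = M₀ gives M(t) = F₁/k + (M₀ − F₁/k)·e^(−kt).
F₁/k = 113.6/0.1319 = 861.58 Gt C; kt = 0.1319 × 6.27 = 0.8267, e^(−kt) = 0.4375.
M(6.27) = 861.58 + (602.5 − 861.58) × 0.4375 = 861.58 − 113.3 = 748.24 Gt C.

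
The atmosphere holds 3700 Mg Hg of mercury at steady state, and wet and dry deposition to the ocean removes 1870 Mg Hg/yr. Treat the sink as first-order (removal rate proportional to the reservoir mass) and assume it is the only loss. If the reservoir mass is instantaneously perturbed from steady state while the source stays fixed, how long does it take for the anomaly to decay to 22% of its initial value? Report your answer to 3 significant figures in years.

3.00 yr

For a linear reservoir the anomaly decays as exp(−t/τ) with τ = M/F = 3700/1870 = 1.979 yr.
exp(−t/τ) = 0.22 ⇒ t = −τ ln(0.22) = 1.979 × 1.514 = 2.996 yr.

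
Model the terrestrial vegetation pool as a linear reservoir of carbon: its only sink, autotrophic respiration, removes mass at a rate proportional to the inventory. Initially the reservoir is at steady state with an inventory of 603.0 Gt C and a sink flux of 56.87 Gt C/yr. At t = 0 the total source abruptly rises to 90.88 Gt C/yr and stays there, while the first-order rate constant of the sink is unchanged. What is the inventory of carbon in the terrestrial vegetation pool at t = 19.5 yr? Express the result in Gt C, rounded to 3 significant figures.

906 Gt C

The sink rate constant is k = F₀/M₀ = 56.87/603.0 = 0.09431 yr⁻¹.
Solving dM/dt = F₁ − kM with M(0) = M₀ gives M(t) = F₁/k + (M₀ − F₁/k)·e^(−kt).
F₁/k = 90.88/0.09431 = 963.61 Gt C; kt = 0.09431 × 19.5 = 1.839, e^(−kt) = 0.1590.
M(19.5) = 963.61 + (603.0 − 963.61) × 0.1590 = 963.61 − 57.32 = 906.29 Gt C.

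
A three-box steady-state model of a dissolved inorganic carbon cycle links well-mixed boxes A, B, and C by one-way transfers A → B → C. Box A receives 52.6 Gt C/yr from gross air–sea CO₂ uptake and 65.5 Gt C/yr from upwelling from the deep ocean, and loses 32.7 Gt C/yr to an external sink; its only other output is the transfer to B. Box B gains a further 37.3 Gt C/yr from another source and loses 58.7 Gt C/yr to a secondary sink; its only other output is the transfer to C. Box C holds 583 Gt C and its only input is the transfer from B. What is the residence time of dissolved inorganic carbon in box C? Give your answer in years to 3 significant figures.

Box A: F(A→B) = (52.6 + 65.5) − 32.7 = 85.400 Gt C/yr.
Box B: F(B→C) = (85.400 + 37.3) − 58.7 = 64.000 Gt C/yr.
Box C throughput = its input = 64.000 Gt C/yr; τ = 583 / 64.000 = 9.109 yr.

9.11 yr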